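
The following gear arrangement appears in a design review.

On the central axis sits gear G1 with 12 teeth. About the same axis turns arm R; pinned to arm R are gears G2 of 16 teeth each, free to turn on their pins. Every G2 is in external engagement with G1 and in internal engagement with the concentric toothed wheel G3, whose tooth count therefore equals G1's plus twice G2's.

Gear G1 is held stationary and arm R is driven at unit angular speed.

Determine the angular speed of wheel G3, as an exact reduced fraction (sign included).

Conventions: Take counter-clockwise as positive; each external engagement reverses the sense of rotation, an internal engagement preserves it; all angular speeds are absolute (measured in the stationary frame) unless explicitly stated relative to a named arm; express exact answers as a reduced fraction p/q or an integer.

14/11

planetary set (12T centre, 16T on arm, 44T internal) — Willis relation
ring teeth: 12 + 2·16 = 44
12(ω_sun−ω_arm) = −44(ω_ring−ω_arm),  ω_sun = 0, ω_arm = 1
ω_ring = 1 − (12/44)(0−1) = 14/11
exact speed ratio = 14/11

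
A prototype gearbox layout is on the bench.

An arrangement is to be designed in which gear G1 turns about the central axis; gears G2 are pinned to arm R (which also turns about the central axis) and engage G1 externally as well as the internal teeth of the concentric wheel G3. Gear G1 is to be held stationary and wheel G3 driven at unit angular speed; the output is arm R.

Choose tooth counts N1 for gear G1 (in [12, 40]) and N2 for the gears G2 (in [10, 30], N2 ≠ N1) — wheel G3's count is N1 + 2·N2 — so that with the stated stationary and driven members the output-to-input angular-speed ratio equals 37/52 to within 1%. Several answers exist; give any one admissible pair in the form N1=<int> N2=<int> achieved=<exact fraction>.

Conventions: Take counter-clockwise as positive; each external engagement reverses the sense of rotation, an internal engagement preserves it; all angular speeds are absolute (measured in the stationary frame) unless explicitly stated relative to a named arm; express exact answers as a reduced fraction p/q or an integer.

topology: planetary set — design target 37/52, arm = carrier (Willis)
Willis with ω_sun = 0: ω_arm/ω_ring = N3/(N1+N3); set equal to 37/52  ⇒  N3/N1 = (37/52)/(1 − 37/52) = 37/15
N3 = N1 + 2·N2  ⇒  N2/N1 = (N3/N1 − 1)/2 = (37/15 − 1)/2 = 11/15
smallest multiple with N1 ≥ 12 and N2 ≥ 10: k = 1  ⇒  N1 = 1·15 = 15, N2 = 1·11 = 11 (N1 ≤ 40, N2 ≤ 30, N2 ≠ N1 ✓), N3 = 15 + 2·11 = 37
check: N3/(N1+N3) with N1 = 15, N3 = 37 gives 37/52; |achieved − target| = 0 ≤ 37/5200 ✓

N1=15 N2=11 achieved=37/52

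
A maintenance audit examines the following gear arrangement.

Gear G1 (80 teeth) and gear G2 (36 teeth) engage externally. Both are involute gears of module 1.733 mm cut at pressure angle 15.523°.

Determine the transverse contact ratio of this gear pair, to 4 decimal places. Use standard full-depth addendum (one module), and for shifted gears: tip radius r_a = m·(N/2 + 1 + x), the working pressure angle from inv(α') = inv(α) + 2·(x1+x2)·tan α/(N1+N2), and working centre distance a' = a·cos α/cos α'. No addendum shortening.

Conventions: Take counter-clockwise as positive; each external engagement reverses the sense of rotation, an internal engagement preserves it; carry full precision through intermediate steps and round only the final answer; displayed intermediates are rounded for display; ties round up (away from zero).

2.0557

single-mesh involute tooth geometry (80T engaging 36T at module 1.733)
base radii: r_b1 = 66.791421, r_b2 = 30.056140
tip radii: r_a1 = 71.053000, r_a2 = 32.927000
no profile shift: α' = α, a' = a
action lengths: √(r_a1²−r_b1²) = 24.237055, √(r_a2²−r_b2²) = 13.446777
base pitch p_b = π·m·cos α = 5.245786
CR = (24.237055 + 13.446777 − 100.514000·sin 15.52300°)/5.245786 = 2.055699
contact ratio ≈ 2.0557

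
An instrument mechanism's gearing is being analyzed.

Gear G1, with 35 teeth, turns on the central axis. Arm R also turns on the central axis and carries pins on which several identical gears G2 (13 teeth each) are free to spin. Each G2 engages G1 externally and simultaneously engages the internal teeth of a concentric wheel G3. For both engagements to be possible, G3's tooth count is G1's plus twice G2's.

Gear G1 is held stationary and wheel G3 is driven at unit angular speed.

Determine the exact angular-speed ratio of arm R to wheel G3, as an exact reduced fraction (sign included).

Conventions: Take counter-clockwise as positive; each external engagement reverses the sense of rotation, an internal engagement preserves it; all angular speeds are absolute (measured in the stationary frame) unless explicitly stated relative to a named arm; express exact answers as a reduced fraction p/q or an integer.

class = planetary set [G3 = 35+2·13 = 61; Willis about the carrier]
ring teeth: 35 + 2·13 = 61
35(ω_sun−ω_arm) = −61(ω_ring−ω_arm),  ω_sun = 0, ω_ring = 1
35(0−ω_arm) = −61(1−ω_arm)  ⇒  96·ω_arm = 61  ⇒  ω_arm = 61/96
ω_out/ω_in = 61/96

61/96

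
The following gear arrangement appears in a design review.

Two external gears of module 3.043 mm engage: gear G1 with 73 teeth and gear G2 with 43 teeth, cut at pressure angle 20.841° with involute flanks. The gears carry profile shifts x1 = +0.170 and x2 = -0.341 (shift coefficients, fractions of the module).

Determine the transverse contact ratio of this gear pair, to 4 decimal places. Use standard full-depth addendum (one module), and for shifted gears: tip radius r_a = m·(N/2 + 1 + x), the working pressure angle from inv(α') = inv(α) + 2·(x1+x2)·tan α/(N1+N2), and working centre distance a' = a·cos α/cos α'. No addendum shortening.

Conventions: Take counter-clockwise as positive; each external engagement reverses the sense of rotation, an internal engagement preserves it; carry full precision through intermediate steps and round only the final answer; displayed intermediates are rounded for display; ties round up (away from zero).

single-mesh involute tooth geometry (73T engaging 43T at module 3.043)
base radii: r_b1 = 103.802370, r_b2 = 61.143862
tip radii: r_a1 = 114.629810, r_a2 = 67.429837
inv(α') = inv(20.841°) + 2·(+0.170-0.341)·tan α/(73+43) = 0.01581700  ⇒  α' = 20.38653°
a' = a·cos α / cos α' = 176.4940·cos 20.841°/cos 20.38653° = 175.968188
action lengths: √(r_a1²−r_b1²) = 48.631896, √(r_a2²−r_b2²) = 28.429053
base pitch p_b = π·m·cos α = 8.934377
CR = (48.631896 + 28.429053 − 175.968188·sin 20.38653°)/8.934377 = 1.764213
contact ratio ≈ 1.7642

1.7642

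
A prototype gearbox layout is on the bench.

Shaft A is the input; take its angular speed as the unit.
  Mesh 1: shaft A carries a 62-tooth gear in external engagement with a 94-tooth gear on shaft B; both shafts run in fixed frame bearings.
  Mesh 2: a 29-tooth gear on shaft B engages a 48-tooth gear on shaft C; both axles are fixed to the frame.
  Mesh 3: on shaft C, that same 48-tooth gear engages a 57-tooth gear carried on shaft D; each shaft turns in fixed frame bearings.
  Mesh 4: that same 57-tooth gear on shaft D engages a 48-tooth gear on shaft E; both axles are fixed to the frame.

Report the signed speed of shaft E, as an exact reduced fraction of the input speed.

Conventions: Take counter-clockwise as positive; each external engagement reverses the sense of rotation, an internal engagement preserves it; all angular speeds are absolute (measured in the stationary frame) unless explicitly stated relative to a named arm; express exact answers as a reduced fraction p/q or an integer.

4-mesh fixed-axis compound train (all bearings frame-fixed)
mesh 1 [62T→94T]: |ω|/ω_in = 1×62/94 = 31/47, sense flips to −
mesh 2 [29T→48T]: |ω|/ω_in = (31/47)×29/48 = 899/2256, sense flips to +
mesh 3 [48T→57T]: |ω|/ω_in = (899/2256)×48/57 = 899/2679, sense flips to −
mesh 4 [57T→48T]: |ω|/ω_in = (899/2679)×57/48 = 899/2256, sense flips to +
signed output speed (× input speed) = 899/2256

899/2256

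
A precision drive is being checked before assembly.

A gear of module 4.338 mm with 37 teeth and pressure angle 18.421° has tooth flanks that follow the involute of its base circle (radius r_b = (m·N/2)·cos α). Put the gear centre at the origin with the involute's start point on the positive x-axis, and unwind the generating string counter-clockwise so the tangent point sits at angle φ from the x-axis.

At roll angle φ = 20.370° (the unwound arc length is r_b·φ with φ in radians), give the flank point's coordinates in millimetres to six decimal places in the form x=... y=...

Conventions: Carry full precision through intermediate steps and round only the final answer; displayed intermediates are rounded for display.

single-mesh involute tooth geometry (37T wheel at module 4.338)
pitch radius r_p = m·N/2 = 4.338·37/2 = 80.253000
base radius r_b = r_p·cos α = 80.253000·cos 18.421° = 76.140857
roll angle φ = 20.370° = 0.35552357 rad
x = r_b·(cos φ + φ·sin φ) = 80.801854
y = r_b·(sin φ − φ·cos φ) = 1.126166

x=80.801854 y=1.126166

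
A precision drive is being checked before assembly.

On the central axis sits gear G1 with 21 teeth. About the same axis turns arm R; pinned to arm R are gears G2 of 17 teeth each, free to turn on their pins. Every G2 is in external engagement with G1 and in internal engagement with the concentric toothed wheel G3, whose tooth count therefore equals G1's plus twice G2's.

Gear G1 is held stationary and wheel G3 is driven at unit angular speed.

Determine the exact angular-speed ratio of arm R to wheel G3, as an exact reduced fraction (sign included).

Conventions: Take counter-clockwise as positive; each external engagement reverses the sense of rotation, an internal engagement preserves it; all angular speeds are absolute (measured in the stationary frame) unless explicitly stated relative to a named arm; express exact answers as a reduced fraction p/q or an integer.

55/76

planetary set (21T centre, 17T on arm, 55T internal) — Willis relation
ring teeth: 21 + 2·17 = 55
21(ω_sun−ω_arm) = −55(ω_ring−ω_arm),  ω_sun = 0, ω_ring = 1
21(0−ω_arm) = −55(1−ω_arm)  ⇒  76·ω_arm = 55  ⇒  ω_arm = 55/76
ω_out/ω_in = 55/76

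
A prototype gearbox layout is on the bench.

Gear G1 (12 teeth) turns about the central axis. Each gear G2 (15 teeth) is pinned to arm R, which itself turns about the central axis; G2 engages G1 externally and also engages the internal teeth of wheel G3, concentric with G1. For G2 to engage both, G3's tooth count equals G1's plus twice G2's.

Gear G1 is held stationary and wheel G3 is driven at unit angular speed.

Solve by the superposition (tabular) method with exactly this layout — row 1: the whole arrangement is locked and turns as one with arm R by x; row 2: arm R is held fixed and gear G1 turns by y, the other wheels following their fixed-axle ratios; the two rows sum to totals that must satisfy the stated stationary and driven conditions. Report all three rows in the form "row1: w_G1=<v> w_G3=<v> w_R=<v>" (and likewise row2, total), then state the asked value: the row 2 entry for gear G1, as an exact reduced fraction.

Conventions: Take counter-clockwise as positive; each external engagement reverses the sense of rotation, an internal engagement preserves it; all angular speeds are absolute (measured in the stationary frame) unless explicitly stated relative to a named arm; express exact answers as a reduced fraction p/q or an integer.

recognized (axles ride arm R): planetary set, 12/15/42 teeth
row 1 (train locked, turned with arm): all members turn x
row 2: sun turns y, ring = −(12/42)·y, arm 0
boundary: total ω_sun = x + y = 0 and total ω_ring = x − (12/42)·y = 1  ⇒  y = -7/9, x = 7/9
row 2 ring = −(12/42)·(-7/9) = 2/9
totals (row 1 + row 2): sun 7/9 + (-7/9) = 0, ring 7/9 + 2/9 = 1, arm 7/9 + 0 = 7/9
asked cell (row2, sun) = -7/9

row1: w_G1=7/9 w_G3=7/9 w_R=7/9
row2: w_G1=-7/9 w_G3=2/9 w_R=0
total: w_G1=0 w_G3=1 w_R=7/9
asked value: -7/9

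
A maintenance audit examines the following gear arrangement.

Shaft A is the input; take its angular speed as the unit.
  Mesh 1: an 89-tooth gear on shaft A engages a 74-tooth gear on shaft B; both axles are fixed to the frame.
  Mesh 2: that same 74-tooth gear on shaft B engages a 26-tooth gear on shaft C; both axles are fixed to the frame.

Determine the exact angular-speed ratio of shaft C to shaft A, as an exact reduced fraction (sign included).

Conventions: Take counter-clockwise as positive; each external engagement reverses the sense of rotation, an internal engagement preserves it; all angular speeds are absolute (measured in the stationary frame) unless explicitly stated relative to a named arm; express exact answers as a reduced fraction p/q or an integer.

class = fixed-axis compound train [2 meshes; 2 ratios multiply, 2 sense flips]
mesh 1 [89T→74T]: running ratio 89/74, sense −
mesh 2 [74T→26T]: running ratio 89/26, sense +
ω_out/ω_in = 89/26

89/26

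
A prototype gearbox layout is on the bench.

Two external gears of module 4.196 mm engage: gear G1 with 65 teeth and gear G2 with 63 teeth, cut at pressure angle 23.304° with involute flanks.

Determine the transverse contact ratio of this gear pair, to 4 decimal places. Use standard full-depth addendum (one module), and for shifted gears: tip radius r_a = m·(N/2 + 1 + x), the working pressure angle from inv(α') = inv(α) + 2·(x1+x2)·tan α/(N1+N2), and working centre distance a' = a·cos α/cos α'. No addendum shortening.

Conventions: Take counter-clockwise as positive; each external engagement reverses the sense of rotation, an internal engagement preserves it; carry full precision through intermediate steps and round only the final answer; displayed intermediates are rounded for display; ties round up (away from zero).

topology: single-mesh involute geometry — m = 4.196, 65T/63T pair
base radii: r_b1 = 125.244767, r_b2 = 121.391082
tip radii: r_a1 = 140.566000, r_a2 = 136.370000
no profile shift: α' = α, a' = a
action lengths: √(r_a1²−r_b1²) = 63.816524, √(r_a2²−r_b2²) = 62.136802
base pitch p_b = π·m·cos α = 12.106709
CR = (63.816524 + 62.136802 − 268.544000·sin 23.30400°)/12.106709 = 1.628414
contact ratio ≈ 1.6284

1.6284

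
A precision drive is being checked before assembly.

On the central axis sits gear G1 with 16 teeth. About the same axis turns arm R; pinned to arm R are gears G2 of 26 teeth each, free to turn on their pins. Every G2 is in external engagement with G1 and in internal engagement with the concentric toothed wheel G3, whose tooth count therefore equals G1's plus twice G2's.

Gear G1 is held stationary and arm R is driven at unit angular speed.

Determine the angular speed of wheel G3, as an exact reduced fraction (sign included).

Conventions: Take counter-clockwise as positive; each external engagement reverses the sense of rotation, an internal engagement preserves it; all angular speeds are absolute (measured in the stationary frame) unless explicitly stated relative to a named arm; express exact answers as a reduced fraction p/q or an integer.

topology: planetary set — G1 16T / G2 26T / G3 68T, arm = carrier (Willis)
ring teeth: 16 + 2·26 = 68
16(ω_sun−ω_arm) = −68(ω_ring−ω_arm),  ω_sun = 0, ω_arm = 1
ω_ring = 1 − (16/68)(0−1) = 21/17
exact speed ratio = 21/17

21/17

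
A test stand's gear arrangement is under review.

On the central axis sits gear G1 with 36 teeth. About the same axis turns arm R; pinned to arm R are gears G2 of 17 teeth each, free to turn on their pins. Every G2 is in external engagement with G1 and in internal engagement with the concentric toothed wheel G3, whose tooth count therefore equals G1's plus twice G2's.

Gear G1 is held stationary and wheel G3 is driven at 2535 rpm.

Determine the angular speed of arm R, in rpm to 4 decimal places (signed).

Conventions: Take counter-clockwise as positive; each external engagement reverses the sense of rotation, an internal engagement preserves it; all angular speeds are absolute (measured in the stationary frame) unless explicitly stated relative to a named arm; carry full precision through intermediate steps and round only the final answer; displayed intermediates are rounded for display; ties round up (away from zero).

+1674.0566 rpm

planetary set (36T centre, 17T on arm, 70T internal) — Willis relation
normalise by the input: solve with ω_ring = 1, then scale by 2535 rpm
ring teeth: 36 + 2·17 = 70
36(ω_sun−ω_arm) = −70(ω_ring−ω_arm),  ω_sun = 0, ω_ring = 1
36(0−ω_arm) = −70(1−ω_arm)  ⇒  106·ω_arm = 70  ⇒  ω_arm = 35/53
scale: ω_arm = 35/53 × 2535 rpm = +1674.0566 rpm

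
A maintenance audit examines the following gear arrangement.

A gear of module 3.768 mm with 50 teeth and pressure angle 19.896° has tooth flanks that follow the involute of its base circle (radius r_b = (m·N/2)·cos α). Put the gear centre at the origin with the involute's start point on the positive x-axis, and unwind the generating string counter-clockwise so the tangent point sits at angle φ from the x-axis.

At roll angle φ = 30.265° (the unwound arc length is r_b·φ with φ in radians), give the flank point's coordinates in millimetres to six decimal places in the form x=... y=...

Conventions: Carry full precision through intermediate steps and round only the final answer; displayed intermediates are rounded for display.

topology: single-mesh involute geometry — m = 3.768, N = 50
pitch radius r_p = m·N/2 = 3.768·50/2 = 94.200000
base radius r_b = r_p·cos α = 94.200000·cos 19.896° = 88.577380
roll angle φ = 30.265° = 0.52822390 rad
x = r_b·(cos φ + φ·sin φ) = 100.086105
y = r_b·(sin φ − φ·cos φ) = 4.231451

x=100.086105 y=4.231451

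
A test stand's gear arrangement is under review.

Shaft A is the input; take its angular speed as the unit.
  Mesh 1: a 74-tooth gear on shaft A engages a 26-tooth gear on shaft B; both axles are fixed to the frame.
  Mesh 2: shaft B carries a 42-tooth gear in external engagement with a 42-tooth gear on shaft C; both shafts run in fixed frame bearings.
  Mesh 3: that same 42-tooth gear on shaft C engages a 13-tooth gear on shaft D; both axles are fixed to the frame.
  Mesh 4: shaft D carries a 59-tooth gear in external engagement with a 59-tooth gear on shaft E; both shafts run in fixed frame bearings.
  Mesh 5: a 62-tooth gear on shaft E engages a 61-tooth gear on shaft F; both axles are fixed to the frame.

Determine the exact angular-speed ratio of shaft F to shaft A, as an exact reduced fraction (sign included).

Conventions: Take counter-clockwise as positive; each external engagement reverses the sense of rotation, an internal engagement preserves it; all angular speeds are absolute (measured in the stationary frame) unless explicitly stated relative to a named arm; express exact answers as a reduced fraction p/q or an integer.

-96348/10309

class = fixed-axis compound train [5 meshes; 5 ratios multiply, 5 sense flips]
mesh 1 [74T→26T]: running ratio 37/13, sense −
mesh 2 [42T→42T]: running ratio 37/13, sense +
mesh 3 [42T→13T]: running ratio 1554/169, sense −
mesh 4 [59T→59T]: running ratio 1554/169, sense +
mesh 5 [62T→61T]: running ratio 96348/10309, sense −
ω_out/ω_in = -96348/10309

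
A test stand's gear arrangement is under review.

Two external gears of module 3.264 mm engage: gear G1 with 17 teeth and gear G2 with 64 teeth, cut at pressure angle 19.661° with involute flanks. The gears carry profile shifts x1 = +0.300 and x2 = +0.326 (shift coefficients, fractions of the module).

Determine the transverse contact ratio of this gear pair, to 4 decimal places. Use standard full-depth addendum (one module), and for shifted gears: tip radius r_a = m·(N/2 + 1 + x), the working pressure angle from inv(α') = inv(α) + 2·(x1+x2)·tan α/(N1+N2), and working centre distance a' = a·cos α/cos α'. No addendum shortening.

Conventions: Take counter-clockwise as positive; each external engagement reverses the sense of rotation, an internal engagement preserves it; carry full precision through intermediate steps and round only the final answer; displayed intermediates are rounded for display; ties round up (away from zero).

topology: single-mesh involute geometry — m = 3.264, 17T/64T pair
base radii: r_b1 = 26.126519, r_b2 = 98.358659
tip radii: r_a1 = 31.987200, r_a2 = 108.776064
inv(α') = inv(19.661°) + 2·(+0.300+0.326)·tan α/(17+64) = 0.01965736  ⇒  α' = 21.85987°
a' = a·cos α / cos α' = 132.1920·cos 19.661°/cos 21.85987° = 134.129453
action lengths: √(r_a1²−r_b1²) = 18.454972, √(r_a2²−r_b2²) = 46.452194
base pitch p_b = π·m·cos α = 9.656339
CR = (18.454972 + 46.452194 − 134.129453·sin 21.85987°)/9.656339 = 1.549831
contact ratio ≈ 1.5498

1.5498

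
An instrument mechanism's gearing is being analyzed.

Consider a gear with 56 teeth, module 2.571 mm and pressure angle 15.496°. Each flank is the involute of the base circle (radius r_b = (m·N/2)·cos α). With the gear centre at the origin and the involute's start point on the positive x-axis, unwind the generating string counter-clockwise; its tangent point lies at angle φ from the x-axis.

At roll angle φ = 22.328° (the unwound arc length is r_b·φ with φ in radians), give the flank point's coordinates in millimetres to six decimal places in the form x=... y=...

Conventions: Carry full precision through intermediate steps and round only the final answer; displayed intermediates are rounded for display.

single-mesh involute tooth geometry (56T wheel at module 2.571)
pitch radius r_p = m·N/2 = 2.571·56/2 = 71.988000
base radius r_b = r_p·cos α = 71.988000·cos 15.496° = 69.371172
roll angle φ = 22.328° = 0.38969712 rad
x = r_b·(cos φ + φ·sin φ) = 74.440354
y = r_b·(sin φ − φ·cos φ) = 1.347813

x=74.440354 y=1.347813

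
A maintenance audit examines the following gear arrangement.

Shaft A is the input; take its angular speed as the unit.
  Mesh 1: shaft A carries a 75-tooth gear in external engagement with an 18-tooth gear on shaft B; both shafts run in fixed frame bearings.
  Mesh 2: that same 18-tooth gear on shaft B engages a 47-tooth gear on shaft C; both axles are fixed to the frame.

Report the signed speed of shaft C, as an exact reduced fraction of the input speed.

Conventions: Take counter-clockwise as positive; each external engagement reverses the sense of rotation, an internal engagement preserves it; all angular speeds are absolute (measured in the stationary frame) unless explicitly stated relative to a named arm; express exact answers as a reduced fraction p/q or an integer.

2-mesh fixed-axis compound train (all bearings frame-fixed)
mesh 1 [75T→18T]: |ω|/ω_in = 1×75/18 = 25/6, sense flips to −
mesh 2 [18T→47T]: |ω|/ω_in = (25/6)×18/47 = 75/47, sense flips to +
signed output speed (× input speed) = 75/47

75/47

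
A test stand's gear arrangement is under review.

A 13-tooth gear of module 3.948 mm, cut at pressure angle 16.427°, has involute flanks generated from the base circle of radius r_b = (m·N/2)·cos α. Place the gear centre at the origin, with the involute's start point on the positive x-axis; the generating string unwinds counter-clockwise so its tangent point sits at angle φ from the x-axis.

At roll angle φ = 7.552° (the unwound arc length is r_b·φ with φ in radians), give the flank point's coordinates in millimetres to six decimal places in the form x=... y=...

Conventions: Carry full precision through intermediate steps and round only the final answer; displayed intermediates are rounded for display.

single-mesh involute tooth geometry (13T wheel at module 3.948)
pitch radius r_p = m·N/2 = 3.948·13/2 = 25.662000
base radius r_b = r_p·cos α = 25.662000·cos 16.427° = 24.614498
roll angle φ = 7.552° = 0.13180727 rad
x = r_b·(cos φ + φ·sin φ) = 24.827386
y = r_b·(sin φ − φ·cos φ) = 0.018756

x=24.827386 y=0.018756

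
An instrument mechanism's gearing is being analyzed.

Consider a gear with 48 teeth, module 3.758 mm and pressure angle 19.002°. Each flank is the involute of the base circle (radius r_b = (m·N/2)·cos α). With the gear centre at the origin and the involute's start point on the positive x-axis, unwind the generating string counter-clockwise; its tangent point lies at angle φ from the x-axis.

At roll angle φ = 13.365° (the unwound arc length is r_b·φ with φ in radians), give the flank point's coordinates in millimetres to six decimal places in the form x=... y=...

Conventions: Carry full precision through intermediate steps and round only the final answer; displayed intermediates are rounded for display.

x=87.565763 y=0.358827

class = single-mesh tooth geometry [base-circle involute, m = 3.758, 48T]
pitch radius r_p = m·N/2 = 3.758·48/2 = 90.192000
base radius r_b = r_p·cos α = 90.192000·cos 19.002° = 85.277186
roll angle φ = 13.365° = 0.23326325 rad
x = r_b·(cos φ + φ·sin φ) = 87.565763
y = r_b·(sin φ − φ·cos φ) = 0.358827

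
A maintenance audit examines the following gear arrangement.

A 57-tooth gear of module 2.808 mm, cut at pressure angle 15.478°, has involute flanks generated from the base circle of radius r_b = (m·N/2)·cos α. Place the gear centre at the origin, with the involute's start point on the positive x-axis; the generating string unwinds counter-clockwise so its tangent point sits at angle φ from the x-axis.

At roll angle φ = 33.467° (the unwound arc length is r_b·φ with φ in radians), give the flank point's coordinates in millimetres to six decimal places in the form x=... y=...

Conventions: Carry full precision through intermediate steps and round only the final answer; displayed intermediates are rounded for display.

single-mesh involute tooth geometry (57T wheel at module 2.808)
pitch radius r_p = m·N/2 = 2.808·57/2 = 80.028000
base radius r_b = r_p·cos α = 80.028000·cos 15.478° = 77.125624
roll angle φ = 33.467° = 0.58410934 rad
x = r_b·(cos φ + φ·sin φ) = 89.181480
y = r_b·(sin φ − φ·cos φ) = 4.950733

x=89.181480 y=4.950733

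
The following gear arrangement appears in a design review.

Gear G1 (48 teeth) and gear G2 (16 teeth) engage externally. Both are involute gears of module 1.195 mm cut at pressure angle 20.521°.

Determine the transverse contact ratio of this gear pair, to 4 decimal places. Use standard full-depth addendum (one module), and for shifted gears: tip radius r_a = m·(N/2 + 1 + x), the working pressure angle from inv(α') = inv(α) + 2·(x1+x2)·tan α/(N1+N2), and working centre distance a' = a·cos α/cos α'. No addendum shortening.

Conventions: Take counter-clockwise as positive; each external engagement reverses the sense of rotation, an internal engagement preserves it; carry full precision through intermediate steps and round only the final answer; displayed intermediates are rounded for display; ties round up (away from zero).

1.6020

single-mesh involute tooth geometry (48T engaging 16T at module 1.195)
base radii: r_b1 = 26.860075, r_b2 = 8.953358
tip radii: r_a1 = 29.875000, r_a2 = 10.755000
no profile shift: α' = α, a' = a
action lengths: √(r_a1²−r_b1²) = 13.078684, √(r_a2²−r_b2²) = 5.958808
base pitch p_b = π·m·cos α = 3.515976
CR = (13.078684 + 5.958808 − 38.240000·sin 20.52100°)/3.515976 = 1.601955
contact ratio ≈ 1.6020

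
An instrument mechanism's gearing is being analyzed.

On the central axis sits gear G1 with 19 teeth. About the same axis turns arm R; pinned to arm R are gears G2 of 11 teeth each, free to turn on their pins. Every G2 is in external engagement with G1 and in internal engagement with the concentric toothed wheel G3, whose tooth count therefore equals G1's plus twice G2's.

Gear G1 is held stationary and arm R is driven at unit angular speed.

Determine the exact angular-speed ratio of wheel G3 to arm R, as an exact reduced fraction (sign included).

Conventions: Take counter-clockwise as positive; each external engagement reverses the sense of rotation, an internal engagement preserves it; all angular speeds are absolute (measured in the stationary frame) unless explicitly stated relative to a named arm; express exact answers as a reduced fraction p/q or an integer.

planetary set (19T centre, 11T on arm, 41T internal) — Willis relation
ring teeth: 19 + 2·11 = 41
19(ω_sun−ω_arm) = −41(ω_ring−ω_arm),  ω_sun = 0, ω_arm = 1
ω_ring = 1 − (19/41)(0−1) = 60/41
ω_out/ω_in = 60/41

60/41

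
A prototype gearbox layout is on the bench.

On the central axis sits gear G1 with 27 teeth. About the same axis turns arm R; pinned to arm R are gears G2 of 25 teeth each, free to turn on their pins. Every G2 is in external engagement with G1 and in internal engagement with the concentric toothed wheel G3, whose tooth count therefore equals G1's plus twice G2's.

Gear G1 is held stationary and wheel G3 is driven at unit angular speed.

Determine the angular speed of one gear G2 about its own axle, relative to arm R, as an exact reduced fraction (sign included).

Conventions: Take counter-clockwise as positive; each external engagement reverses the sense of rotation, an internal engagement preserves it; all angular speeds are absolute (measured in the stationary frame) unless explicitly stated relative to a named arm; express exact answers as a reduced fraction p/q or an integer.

2079/2600

recognized (axles ride arm R): planetary set, 27/25/77 teeth
ring teeth: 27 + 2·25 = 77
27(ω_sun−ω_arm) = −77(ω_ring−ω_arm),  ω_sun = 0, ω_ring = 1
27(0−ω_arm) = −77(1−ω_arm)  ⇒  104·ω_arm = 77  ⇒  ω_arm = 77/104
sun–planet mesh: 27·(0−77/104) = −25·(ω_p−ω_arm)  ⇒  ω_p−ω_arm = 2079/2600
exact speed ratio = 2079/2600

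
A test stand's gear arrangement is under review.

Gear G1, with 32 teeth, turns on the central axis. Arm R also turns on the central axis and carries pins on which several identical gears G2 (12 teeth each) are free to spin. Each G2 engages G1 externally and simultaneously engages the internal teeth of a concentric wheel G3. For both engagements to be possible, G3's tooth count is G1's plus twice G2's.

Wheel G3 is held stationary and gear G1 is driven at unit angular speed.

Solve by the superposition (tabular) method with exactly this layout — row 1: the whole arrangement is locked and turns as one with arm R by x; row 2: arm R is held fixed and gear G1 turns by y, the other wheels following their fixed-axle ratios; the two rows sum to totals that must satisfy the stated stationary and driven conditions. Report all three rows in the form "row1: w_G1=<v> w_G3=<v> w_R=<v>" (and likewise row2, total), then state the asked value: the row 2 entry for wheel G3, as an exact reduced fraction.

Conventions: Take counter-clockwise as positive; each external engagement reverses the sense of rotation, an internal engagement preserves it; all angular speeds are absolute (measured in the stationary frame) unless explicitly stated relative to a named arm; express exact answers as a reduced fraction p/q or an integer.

row1: w_G1=4/11 w_G3=4/11 w_R=4/11
row2: w_G1=7/11 w_G3=-4/11 w_R=0
total: w_G1=1 w_G3=0 w_R=4/11
asked value: -4/11

planetary set (32T centre, 12T on arm, 56T internal) — Willis relation
superposition row 1 [locked train]: every member turns x
superposition row 2 [arm held]: sun y, ring −(32/56)·y, arm 0
boundary: total ω_ring = x − (32/56)·y = 0 and total ω_sun = x + y = 1  ⇒  y = 7/11, x = 4/11
row 2 ring = −(32/56)·7/11 = -4/11
totals (row 1 + row 2): sun 4/11 + 7/11 = 1, ring 4/11 + (-4/11) = 0, arm 4/11 + 0 = 4/11
asked cell (row2, ring) = -4/11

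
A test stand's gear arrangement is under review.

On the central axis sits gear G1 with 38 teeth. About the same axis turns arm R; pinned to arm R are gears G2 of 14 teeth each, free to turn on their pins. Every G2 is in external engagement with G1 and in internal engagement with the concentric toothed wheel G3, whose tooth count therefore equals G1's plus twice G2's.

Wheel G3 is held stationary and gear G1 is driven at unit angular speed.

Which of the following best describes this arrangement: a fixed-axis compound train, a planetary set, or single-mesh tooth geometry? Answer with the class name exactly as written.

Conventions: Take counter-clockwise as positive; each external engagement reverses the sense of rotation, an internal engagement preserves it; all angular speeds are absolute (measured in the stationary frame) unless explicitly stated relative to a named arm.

class = planetary set [G3 = 38+2·14 = 66; Willis about the carrier]
classification: planetary set

planetary set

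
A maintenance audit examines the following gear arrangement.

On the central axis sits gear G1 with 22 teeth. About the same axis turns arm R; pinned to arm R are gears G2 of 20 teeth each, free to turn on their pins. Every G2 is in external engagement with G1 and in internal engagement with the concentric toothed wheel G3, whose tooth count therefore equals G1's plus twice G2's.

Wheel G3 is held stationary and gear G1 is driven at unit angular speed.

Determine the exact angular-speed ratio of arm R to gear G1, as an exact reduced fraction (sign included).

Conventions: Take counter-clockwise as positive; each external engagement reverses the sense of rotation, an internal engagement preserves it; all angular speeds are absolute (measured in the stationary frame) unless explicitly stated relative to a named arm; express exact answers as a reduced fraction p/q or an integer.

11/42

planetary set (22T centre, 20T on arm, 62T internal) — Willis relation
ring teeth: 22 + 2·20 = 62
22(ω_sun−ω_arm) = −62(ω_ring−ω_arm),  ω_ring = 0, ω_sun = 1
22(1−ω_arm) = −62(0−ω_arm)  ⇒  84·ω_arm = 22  ⇒  ω_arm = 11/42
ω_out/ω_in = 11/42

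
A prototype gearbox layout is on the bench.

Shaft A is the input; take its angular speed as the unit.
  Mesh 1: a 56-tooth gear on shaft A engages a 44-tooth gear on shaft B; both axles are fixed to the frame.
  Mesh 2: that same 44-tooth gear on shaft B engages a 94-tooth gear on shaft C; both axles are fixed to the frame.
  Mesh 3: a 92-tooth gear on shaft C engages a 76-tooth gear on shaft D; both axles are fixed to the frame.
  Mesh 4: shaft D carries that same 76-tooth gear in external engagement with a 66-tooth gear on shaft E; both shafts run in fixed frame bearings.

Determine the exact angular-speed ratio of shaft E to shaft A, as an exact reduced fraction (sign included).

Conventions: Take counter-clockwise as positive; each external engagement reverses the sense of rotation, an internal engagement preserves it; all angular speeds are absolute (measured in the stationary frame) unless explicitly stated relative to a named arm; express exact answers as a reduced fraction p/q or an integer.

1288/1551

class = fixed-axis compound train [4 meshes; 4 ratios multiply, 4 sense flips]
mesh 1 [56T→44T]: running ratio 14/11, sense −
mesh 2 [44T→94T]: running ratio 28/47, sense +
mesh 3 [92T→76T]: running ratio 644/893, sense −
mesh 4 [76T→66T]: running ratio 1288/1551, sense +
ω_out/ω_in = 1288/1551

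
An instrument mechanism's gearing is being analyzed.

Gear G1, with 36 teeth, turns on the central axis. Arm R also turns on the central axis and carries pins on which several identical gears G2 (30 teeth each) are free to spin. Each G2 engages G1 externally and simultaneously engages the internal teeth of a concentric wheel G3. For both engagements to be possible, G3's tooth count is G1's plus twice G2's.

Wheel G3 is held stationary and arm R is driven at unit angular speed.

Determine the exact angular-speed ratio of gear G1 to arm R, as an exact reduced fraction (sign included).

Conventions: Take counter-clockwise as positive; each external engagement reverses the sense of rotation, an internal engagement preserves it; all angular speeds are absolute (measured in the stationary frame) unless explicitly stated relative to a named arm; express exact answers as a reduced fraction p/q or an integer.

11/3

class = planetary set [G3 = 36+2·30 = 96; Willis about the carrier]
ring teeth: 36 + 2·30 = 96
36(ω_sun−ω_arm) = −96(ω_ring−ω_arm),  ω_ring = 0, ω_arm = 1
ω_sun = 1 − (96/36)(0−1) = 11/3
ω_out/ω_in = 11/3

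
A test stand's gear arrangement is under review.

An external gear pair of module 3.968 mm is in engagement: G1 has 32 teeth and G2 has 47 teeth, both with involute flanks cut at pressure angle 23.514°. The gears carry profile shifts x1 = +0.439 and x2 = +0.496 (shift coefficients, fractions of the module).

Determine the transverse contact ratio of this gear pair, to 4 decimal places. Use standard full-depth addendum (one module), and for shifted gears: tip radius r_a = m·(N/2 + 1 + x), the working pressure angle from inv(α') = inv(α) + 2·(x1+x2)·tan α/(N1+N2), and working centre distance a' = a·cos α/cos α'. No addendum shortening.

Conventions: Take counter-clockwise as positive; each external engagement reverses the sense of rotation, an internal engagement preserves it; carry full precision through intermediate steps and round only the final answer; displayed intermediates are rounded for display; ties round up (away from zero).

1.4686

recognized (one external pair, fixed centres): single-mesh tooth geometry, m = 3.968, N1 = 32, N2 = 47
base radii: r_b1 = 58.216122, r_b2 = 85.504930
tip radii: r_a1 = 69.197952, r_a2 = 99.184128
inv(α') = inv(23.514°) + 2·(+0.439+0.496)·tan α/(32+47) = 0.03500550  ⇒  α' = 26.25212°
a' = a·cos α / cos α' = 156.7360·cos 23.514°/cos 26.25212° = 160.249798
action lengths: √(r_a1²−r_b1²) = 37.406412, √(r_a2²−r_b2²) = 50.263289
base pitch p_b = π·m·cos α = 11.430709
CR = (37.406412 + 50.263289 − 160.249798·sin 26.25212°)/11.430709 = 1.468650
contact ratio ≈ 1.4686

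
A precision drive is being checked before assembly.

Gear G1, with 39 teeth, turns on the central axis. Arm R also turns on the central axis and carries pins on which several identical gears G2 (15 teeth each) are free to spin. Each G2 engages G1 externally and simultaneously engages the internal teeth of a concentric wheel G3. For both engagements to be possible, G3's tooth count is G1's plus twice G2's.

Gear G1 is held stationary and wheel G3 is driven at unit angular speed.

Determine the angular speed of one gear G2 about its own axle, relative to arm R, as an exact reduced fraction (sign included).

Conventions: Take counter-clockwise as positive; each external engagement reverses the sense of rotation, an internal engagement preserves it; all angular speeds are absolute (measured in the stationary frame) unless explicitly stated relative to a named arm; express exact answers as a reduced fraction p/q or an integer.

299/180

planetary set (39T centre, 15T on arm, 69T internal) — Willis relation
ring teeth: 39 + 2·15 = 69
39(ω_sun−ω_arm) = −69(ω_ring−ω_arm),  ω_sun = 0, ω_ring = 1
39(0−ω_arm) = −69(1−ω_arm)  ⇒  108·ω_arm = 69  ⇒  ω_arm = 23/36
sun–planet mesh: 39·(0−23/36) = −15·(ω_p−ω_arm)  ⇒  ω_p−ω_arm = 299/180
exact speed ratio = 299/180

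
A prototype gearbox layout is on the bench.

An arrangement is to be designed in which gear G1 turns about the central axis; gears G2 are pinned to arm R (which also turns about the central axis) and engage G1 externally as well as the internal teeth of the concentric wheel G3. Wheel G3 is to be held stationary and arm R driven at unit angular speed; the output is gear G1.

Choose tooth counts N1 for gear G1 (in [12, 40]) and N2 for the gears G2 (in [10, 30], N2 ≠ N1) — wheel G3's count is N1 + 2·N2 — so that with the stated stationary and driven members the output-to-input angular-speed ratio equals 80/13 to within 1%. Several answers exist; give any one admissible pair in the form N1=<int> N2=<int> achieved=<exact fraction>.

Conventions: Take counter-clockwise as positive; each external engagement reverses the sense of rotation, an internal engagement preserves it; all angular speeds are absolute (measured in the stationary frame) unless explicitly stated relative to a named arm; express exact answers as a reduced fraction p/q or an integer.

planetary set to be sized for 80/13 (Willis relation)
Willis with ω_ring = 0: ω_sun/ω_arm = (N1+N3)/N1; set equal to 80/13  ⇒  N3/N1 = 80/13 − 1 = 67/13
N3 = N1 + 2·N2  ⇒  N2/N1 = (N3/N1 − 1)/2 = (67/13 − 1)/2 = 27/13
smallest multiple with N1 ≥ 12 and N2 ≥ 10: k = 1  ⇒  N1 = 1·13 = 13, N2 = 1·27 = 27 (N1 ≤ 40, N2 ≤ 30, N2 ≠ N1 ✓), N3 = 13 + 2·27 = 67
check: (N1+N3)/N1 with N1 = 13, N3 = 67 gives 80/13; |achieved − target| = 0 ≤ 4/65 ✓

N1=13 N2=27 achieved=80/13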